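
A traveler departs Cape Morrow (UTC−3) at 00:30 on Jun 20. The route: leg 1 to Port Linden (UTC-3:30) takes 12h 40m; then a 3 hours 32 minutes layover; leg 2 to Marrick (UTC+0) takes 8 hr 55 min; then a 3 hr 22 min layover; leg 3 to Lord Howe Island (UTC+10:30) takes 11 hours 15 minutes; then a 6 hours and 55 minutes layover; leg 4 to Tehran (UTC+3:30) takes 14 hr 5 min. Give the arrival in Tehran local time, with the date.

19:44 on June 22

Convert departure to UTC: 00:30 + 3:00 = 03:30 UTC on Jun 20.
Add 12 hours and 40 minutes leg 1 → 16:10 UTC.
Add 3 hours 32 minutes layover in Port Linden → 19:42 UTC.
Add 8 hours and 55 minutes leg 2 → 04:37 UTC (Jun 21).
Add 3 hours and 22 minutes layover in Marrick → 07:59 UTC.
Add 11 hours 15 minutes leg 3 → 19:14 UTC.
Add 6 hours 55 minutes layover in Lord Howe Island → 02:09 UTC (Jun 22).
Add 14 hours 5 minutes leg 4 → 16:14 UTC.
Tehran is UTC+3:30, so local arrival = 16:14 + 3:30 = 19:44 on Jun 22.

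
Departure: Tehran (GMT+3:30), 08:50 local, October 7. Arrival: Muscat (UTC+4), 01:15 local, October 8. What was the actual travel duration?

15 hours 55 minutes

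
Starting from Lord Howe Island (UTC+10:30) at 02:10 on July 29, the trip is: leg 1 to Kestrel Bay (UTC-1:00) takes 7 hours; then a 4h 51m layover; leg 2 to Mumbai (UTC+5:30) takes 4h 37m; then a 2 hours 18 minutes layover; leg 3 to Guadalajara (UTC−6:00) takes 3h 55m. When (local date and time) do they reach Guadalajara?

Convert departure to UTC: 02:10 − 10:30 = 15:40 UTC on Jul 28.
Add 7 hours leg 1 → 22:40 UTC.
Add 4 hours and 51 minutes layover in Kestrel Bay → 03:31 UTC (Jul 29).
Add 4 hours and 37 minutes leg 2 → 08:08 UTC.
Add 2 hours 18 minutes layover in Mumbai → 10:26 UTC.
Add 3 hours and 55 minutes leg 3 → 14:21 UTC.
Guadalajara is UTC−6:00, so local arrival = 14:21 − 6:00 = 08:21 on Jul 29.

08:21 on July 29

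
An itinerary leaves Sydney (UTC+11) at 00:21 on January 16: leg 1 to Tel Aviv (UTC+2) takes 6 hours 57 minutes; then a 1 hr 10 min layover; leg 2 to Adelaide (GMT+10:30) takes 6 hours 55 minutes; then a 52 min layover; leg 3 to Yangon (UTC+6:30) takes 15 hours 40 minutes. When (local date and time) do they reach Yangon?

03:25 on January 17

Convert departure to UTC: 00:21 − 11:00 = 13:21 UTC on Jan 15.
Add 6 hours and 57 minutes leg 1 → 20:18 UTC.
Add 1 hour and 10 minutes layover in Tel Aviv → 21:28 UTC.
Add 6 hours 55 minutes leg 2 → 04:23 UTC (Jan 16).
Add 52 minutes layover in Adelaide → 05:15 UTC.
Add 15 hours and 40 minutes leg 3 → 20:55 UTC.
Yangon is UTC+6:30, so local arrival = 20:55 + 6:30 = 03:25 on Jan 17.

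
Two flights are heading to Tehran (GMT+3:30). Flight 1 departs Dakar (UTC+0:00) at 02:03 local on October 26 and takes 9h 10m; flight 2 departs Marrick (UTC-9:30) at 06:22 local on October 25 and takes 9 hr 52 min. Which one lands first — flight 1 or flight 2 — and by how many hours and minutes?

Flight 1 departs at 02:03 UTC (Oct 26).
+9 hours and 10 minutes → arrive 11:13 UTC on Oct 26.
Flight 2 in UTC: 06:22 + 9:30 = 15:52 on Oct 25.
+9 hours and 52 minutes → arrive 01:44 UTC on Oct 26.
Flight 2 lands earlier by 9 hours 29 minutes.

the second, by 9 hours 29 minutes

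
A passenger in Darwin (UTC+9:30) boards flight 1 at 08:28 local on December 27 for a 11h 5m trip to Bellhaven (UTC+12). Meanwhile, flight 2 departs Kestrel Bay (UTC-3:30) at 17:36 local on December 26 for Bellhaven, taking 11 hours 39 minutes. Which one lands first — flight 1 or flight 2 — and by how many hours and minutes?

Flight 1 in UTC: 08:28 − 9:30 = 22:58 on Dec 26.
+11 hours 5 minutes → arrive 10:03 UTC on Dec 27.
Flight 2 in UTC: 17:36 + 3:30 = 21:06 on Dec 26.
+11 hours and 39 minutes → arrive 08:45 UTC on Dec 27.
Flight 2 lands earlier by 1 hour 18 minutes.

the second, by 1 hour 18 minutes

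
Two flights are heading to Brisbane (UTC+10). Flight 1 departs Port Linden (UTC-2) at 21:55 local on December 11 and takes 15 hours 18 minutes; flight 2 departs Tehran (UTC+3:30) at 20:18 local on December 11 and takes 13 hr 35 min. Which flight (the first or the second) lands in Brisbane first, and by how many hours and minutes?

Flight 1 in UTC: 21:55 + 2:00 = 23:55 on Dec 11.
+15 hours 18 minutes → arrive 15:13 UTC on Dec 12.
Flight 2 in UTC: 20:18 − 3:30 = 16:48 on Dec 11.
+13 hours and 35 minutes → arrive 06:23 UTC on Dec 12.
Flight 2 lands earlier by 8 hours 50 minutes.

the second, by 8 hours 50 minutes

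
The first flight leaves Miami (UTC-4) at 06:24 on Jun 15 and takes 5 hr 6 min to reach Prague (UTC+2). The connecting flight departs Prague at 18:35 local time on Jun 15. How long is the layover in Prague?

Convert departure to UTC: 06:24 + 4:00 = 10:24 UTC on Jun 15.
Add 5 hours and 6 minutes flight time → 15:30 UTC.
Prague is UTC+2:00, so local arrival = 15:30 + 2:00 = 17:30 on Jun 15.
Layover = 18:35 − 17:30 = 1 hour 5 minutes.

1 hour 5 minutes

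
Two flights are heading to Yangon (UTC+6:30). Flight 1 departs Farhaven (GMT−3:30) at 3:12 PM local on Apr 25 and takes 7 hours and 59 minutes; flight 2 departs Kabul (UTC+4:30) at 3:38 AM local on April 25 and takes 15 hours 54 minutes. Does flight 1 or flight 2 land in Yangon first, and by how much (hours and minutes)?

Flight 1 in UTC: 3:12 PM + 3:30 = 6:42 PM on Apr 25.
+7 hours 59 minutes → arrive 2:41 AM UTC on Apr 26.
Flight 2 in UTC: 3:38 AM − 4:30 = 11:08 PM on Apr 24.
+15 hours 54 minutes → arrive 3:02 PM UTC on Apr 25.
Flight 2 lands earlier by 11 hours 39 minutes.

the second, by 11 hours 39 minutes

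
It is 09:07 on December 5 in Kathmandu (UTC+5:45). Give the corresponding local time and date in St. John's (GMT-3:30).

In UTC: 09:07 − 5:45 = 03:22 on Dec 5.
St. John's is UTC−3:30: 03:22 − 3:30 = 23:52 on Dec 4.

23:52 on Dec 4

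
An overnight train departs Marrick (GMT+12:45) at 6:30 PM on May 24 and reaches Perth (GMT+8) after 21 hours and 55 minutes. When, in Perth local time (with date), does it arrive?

Convert departure to UTC: 6:30 PM − 12:45 = 5:45 AM UTC on May 24.
Add 21 hours 55 minutes travel time → 3:40 AM UTC (May 25).
Perth is UTC+8:00, so local arrival = 3:40 AM + 8:00 = 11:40 AM on May 25.

11:40 AM on May 25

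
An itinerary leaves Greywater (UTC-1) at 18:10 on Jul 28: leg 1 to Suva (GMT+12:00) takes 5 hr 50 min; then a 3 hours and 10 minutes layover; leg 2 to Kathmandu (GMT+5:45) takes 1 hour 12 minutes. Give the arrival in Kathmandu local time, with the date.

Convert departure to UTC: 18:10 + 1:00 = 19:10 UTC on Jul 28.
Add 5 hours and 50 minutes leg 1 → 01:00 UTC (Jul 29).
Add 3 hours 10 minutes layover in Suva → 04:10 UTC.
Add 1 hour 12 minutes leg 2 → 05:22 UTC.
Kathmandu is UTC+5:45, so local arrival = 05:22 + 5:45 = 11:07 on Jul 29.

11:07 on July 29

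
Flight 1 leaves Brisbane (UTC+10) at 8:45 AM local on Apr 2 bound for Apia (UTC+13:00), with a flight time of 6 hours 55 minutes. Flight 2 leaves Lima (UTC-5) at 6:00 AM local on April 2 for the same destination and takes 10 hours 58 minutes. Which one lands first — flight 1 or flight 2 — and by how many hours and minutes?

Flight 1 in UTC: 8:45 AM − 10:00 = 10:45 PM on Apr 1.
+6 hours 55 minutes → arrive 5:40 AM UTC on Apr 2.
Flight 2 in UTC: 6:00 AM + 5:00 = 11:00 AM on Apr 2.
+10 hours 58 minutes → arrive 9:58 PM UTC on Apr 2.
Flight 1 lands earlier by 16 hours 18 minutes.

the first, by 16 hours 18 minutes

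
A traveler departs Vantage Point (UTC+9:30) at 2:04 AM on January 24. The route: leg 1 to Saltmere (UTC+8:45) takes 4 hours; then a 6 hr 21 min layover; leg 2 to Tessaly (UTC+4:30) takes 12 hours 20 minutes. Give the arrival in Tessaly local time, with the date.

7:45 PM on January 24

Convert departure to UTC: 2:04 AM − 9:30 = 4:34 PM UTC on Jan 23.
Add 4 hours leg 1 → 8:34 PM UTC.
Add 6 hours and 21 minutes layover in Saltmere → 2:55 AM UTC (Jan 24).
Add 12 hours 20 minutes leg 2 → 3:15 PM UTC.
Tessaly is UTC+4:30, so local arrival = 3:15 PM + 4:30 = 7:45 PM on Jan 24.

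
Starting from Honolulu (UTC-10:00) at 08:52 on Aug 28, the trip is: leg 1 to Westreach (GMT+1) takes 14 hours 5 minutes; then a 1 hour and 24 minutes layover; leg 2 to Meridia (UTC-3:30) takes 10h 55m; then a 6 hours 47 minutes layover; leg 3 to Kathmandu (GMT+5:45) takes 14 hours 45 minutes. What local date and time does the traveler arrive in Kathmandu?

00:33 on Aug 31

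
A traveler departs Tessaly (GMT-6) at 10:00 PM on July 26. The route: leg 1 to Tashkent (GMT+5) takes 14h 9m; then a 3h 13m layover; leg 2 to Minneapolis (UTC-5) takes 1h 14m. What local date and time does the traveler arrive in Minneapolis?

5:36 PM on July 27

Convert departure to UTC: 10:00 PM + 6:00 = 4:00 AM UTC on Jul 27.
Add 14 hours and 9 minutes leg 1 → 6:09 PM UTC.
Add 3 hours and 13 minutes layover in Tashkent → 9:22 PM UTC.
Add 1 hour and 14 minutes leg 2 → 10:36 PM UTC.
Minneapolis is UTC−5:00, so local arrival = 10:36 PM − 5:00 = 5:36 PM on Jul 27.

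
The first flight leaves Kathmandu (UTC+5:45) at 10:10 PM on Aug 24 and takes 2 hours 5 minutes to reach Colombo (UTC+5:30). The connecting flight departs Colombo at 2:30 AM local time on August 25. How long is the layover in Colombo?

Convert departure to UTC: 10:10 PM − 5:45 = 4:25 PM UTC on Aug 24.
Add 2 hours 5 minutes flight time → 6:30 PM UTC.
Colombo is UTC+5:30, so local arrival = 6:30 PM + 5:30 = 12:00 AM on Aug 25.
Layover = 2:30 AM − 12:00 AM = 2 hours 30 minutes.

2 hours 30 minutes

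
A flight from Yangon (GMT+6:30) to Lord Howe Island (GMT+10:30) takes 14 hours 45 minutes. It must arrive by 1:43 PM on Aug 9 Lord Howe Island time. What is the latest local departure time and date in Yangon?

Target arrival in UTC: 1:43 PM − 10:30 = 3:13 AM on Aug 9.
Subtract 14 hours and 45 minutes → departure 12:28 PM UTC on Aug 8.
Yangon is UTC+6:30: 12:28 PM + 6:30 = 6:58 PM on Aug 8.

6:58 PM on Aug 8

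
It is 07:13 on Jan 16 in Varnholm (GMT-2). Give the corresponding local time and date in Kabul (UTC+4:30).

In UTC: 07:13 + 2:00 = 09:13 on Jan 16.
Kabul is UTC+4:30: 09:13 + 4:30 = 13:43 on Jan 16.

13:43 on January 16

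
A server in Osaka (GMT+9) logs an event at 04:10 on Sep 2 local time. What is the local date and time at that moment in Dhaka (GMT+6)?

01:10 on September 2

Dhaka is 3:00 behind Osaka.
Shift by the zone difference: 04:10 − 3:00 = 01:10 on Sep 2 in Dhaka.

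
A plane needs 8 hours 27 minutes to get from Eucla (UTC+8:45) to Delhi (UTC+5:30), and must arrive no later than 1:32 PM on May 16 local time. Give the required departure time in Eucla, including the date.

Target arrival in UTC: 1:32 PM − 5:30 = 8:02 AM on May 16.
Subtract 8 hours 27 minutes → departure 11:35 PM UTC on May 15.
Eucla is UTC+8:45: 11:35 PM + 8:45 = 8:20 AM on May 16.

8:20 AM on May 16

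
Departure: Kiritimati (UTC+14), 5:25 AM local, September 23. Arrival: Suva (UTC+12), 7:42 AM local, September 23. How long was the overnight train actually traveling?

Departure in UTC: 5:25 AM − 14:00 = 3:25 PM on Sep 22.
Arrival in UTC: 7:42 AM − 12:00 = 7:42 PM on Sep 22.
Elapsed = 7:42 PM − 3:25 PM = 4 hours 17 minutes.

4 hours 17 minutes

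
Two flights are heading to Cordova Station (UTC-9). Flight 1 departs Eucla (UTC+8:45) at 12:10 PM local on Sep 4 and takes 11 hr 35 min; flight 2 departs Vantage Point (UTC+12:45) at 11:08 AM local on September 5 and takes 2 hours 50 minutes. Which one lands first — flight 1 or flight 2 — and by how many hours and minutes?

the first, by 10 hours 13 minutes

Flight 1 in UTC: 12:10 PM − 8:45 = 3:25 AM on Sep 4.
+11 hours and 35 minutes → arrive 3:00 PM UTC on Sep 4.
Flight 2 in UTC: 11:08 AM − 12:45 = 10:23 PM on Sep 4.
+2 hours and 50 minutes → arrive 1:13 AM UTC on Sep 5.
Flight 1 lands earlier by 10 hours 13 minutes.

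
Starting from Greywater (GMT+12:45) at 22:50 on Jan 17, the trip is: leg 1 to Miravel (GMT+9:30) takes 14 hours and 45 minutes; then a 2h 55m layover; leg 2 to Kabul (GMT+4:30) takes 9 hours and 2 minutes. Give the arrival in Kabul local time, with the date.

Convert departure to UTC: 22:50 − 12:45 = 10:05 UTC on Jan 17.
Add 14 hours and 45 minutes leg 1 → 00:50 UTC (Jan 18).
Add 2 hours 55 minutes layover in Miravel → 03:45 UTC.
Add 9 hours 2 minutes leg 2 → 12:47 UTC.
Kabul is UTC+4:30, so local arrival = 12:47 + 4:30 = 17:17 on Jan 18.

17:17 on Jan 18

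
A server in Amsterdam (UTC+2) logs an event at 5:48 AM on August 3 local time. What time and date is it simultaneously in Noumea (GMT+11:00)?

In UTC: 5:48 AM − 2:00 = 3:48 AM on Aug 3.
Noumea is UTC+11:00: 3:48 AM + 11:00 = 2:48 PM on Aug 3.

2:48 PM on Aug 3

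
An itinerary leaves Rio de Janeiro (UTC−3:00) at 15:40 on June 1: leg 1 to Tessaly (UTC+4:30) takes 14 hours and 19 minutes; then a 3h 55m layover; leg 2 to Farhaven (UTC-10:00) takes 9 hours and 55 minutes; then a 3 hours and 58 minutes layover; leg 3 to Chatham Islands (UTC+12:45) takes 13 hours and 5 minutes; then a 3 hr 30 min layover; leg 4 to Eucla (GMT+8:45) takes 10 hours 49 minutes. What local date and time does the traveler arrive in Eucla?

14:56 on Jun 4

Convert departure to UTC: 15:40 + 3:00 = 18:40 UTC on Jun 1.
Add 14 hours 19 minutes leg 1 → 08:59 UTC (Jun 2).
Add 3 hours 55 minutes layover in Tessaly → 12:54 UTC.
Add 9 hours and 55 minutes leg 2 → 22:49 UTC.
Add 3 hours 58 minutes layover in Farhaven → 02:47 UTC (Jun 3).
Add 13 hours and 5 minutes leg 3 → 15:52 UTC.
Add 3 hours 30 minutes layover in Chatham Islands → 19:22 UTC.
Add 10 hours 49 minutes leg 4 → 06:11 UTC (Jun 4).
Eucla is UTC+8:45, so local arrival = 06:11 + 8:45 = 14:56 on Jun 4.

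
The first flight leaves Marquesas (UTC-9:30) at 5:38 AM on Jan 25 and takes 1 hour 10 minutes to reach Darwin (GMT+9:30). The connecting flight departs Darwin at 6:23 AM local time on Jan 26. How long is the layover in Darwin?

4 hours 35 minutes

Convert departure to UTC: 5:38 AM + 9:30 = 3:08 PM UTC on Jan 25.
Add 1 hour and 10 minutes flight time → 4:18 PM UTC.
Darwin is UTC+9:30, so local arrival = 4:18 PM + 9:30 = 1:48 AM on Jan 26.
Layover = 6:23 AM − 1:48 AM = 4 hours 35 minutes.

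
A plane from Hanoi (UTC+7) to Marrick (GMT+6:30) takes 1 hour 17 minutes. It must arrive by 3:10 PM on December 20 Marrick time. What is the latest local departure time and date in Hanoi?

2:23 PM on December 20

Target arrival in UTC: 3:10 PM − 6:30 = 8:40 AM on Dec 20.
Subtract 1 hour 17 minutes → departure 7:23 AM UTC on Dec 20.
Hanoi is UTC+7:00: 7:23 AM + 7:00 = 2:23 PM on Dec 20.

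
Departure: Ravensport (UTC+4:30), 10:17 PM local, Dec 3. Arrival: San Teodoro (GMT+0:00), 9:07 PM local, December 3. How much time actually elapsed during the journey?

Departure in UTC: 10:17 PM − 4:30 = 5:47 PM on Dec 3.
Arrival is already UTC: 9:07 PM on Dec 3.
Elapsed = 9:07 PM − 5:47 PM = 3 hours 20 minutes.

3 hours 20 minutes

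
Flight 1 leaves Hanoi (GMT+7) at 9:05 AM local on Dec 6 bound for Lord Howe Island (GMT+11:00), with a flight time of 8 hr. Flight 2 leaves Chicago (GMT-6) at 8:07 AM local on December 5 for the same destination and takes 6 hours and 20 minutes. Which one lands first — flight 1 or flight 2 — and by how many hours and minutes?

the second, by 13 hours 38 minutes

Flight 1 in UTC: 9:05 AM − 7:00 = 2:05 AM on Dec 6.
+8 hours → arrive 10:05 AM UTC on Dec 6.
Flight 2 in UTC: 8:07 AM + 6:00 = 2:07 PM on Dec 5.
+6 hours 20 minutes → arrive 8:27 PM UTC on Dec 5.
Flight 2 lands earlier by 13 hours 38 minutes.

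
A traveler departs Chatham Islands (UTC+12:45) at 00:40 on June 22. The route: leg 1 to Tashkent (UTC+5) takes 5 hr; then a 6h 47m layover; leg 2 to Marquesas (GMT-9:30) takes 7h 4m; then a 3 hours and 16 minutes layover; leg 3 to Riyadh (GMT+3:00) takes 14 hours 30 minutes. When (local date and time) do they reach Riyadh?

03:32 on June 23

Convert departure to UTC: 00:40 − 12:45 = 11:55 UTC on Jun 21.
Add 5 hours leg 1 → 16:55 UTC.
Add 6 hours and 47 minutes layover in Tashkent → 23:42 UTC.
Add 7 hours and 4 minutes leg 2 → 06:46 UTC (Jun 22).
Add 3 hours and 16 minutes layover in Marquesas → 10:02 UTC.
Add 14 hours and 30 minutes leg 3 → 00:32 UTC (Jun 23).
Riyadh is UTC+3:00, so local arrival = 00:32 + 3:00 = 03:32 on Jun 23.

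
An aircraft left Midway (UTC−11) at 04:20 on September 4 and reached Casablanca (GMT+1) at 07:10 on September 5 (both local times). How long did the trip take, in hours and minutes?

14 hours 50 minutes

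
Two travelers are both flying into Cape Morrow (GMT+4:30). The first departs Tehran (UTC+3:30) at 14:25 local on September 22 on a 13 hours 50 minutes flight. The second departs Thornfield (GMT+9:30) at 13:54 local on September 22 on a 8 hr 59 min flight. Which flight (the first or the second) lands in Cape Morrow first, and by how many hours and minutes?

Flight 1 in UTC: 14:25 − 3:30 = 10:55 on Sep 22.
+13 hours 50 minutes → arrive 00:45 UTC on Sep 23.
Flight 2 in UTC: 13:54 − 9:30 = 04:24 on Sep 22.
+8 hours 59 minutes → arrive 13:23 UTC on Sep 22.
Flight 2 lands earlier by 11 hours 22 minutes.

the second, by 11 hours 22 minutes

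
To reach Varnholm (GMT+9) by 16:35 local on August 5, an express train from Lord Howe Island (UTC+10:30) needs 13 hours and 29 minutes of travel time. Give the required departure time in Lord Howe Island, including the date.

04:36 on August 5

Target arrival in UTC: 16:35 − 9:00 = 07:35 on Aug 5.
Subtract 13 hours 29 minutes → departure 18:06 UTC on Aug 4.
Lord Howe Island is UTC+10:30: 18:06 + 10:30 = 04:36 on Aug 5.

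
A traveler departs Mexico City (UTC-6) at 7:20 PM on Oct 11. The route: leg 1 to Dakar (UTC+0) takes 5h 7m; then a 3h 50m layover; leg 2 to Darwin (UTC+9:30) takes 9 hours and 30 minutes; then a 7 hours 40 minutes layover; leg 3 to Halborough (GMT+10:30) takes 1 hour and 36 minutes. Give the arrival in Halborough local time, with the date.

Convert departure to UTC: 7:20 PM + 6:00 = 1:20 AM UTC on Oct 12.
Add 5 hours and 7 minutes leg 1 → 6:27 AM UTC.
Add 3 hours and 50 minutes layover in Dakar → 10:17 AM UTC.
Add 9 hours 30 minutes leg 2 → 7:47 PM UTC.
Add 7 hours and 40 minutes layover in Darwin → 3:27 AM UTC (Oct 13).
Add 1 hour and 36 minutes leg 3 → 5:03 AM UTC.
Halborough is UTC+10:30, so local arrival = 5:03 AM + 10:30 = 3:33 PM on Oct 13.

3:33 PM on October 13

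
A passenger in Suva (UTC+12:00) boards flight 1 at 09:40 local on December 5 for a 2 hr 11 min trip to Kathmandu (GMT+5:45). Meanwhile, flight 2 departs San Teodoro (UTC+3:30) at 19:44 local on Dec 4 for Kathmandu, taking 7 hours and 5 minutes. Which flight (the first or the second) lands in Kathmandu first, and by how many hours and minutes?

the second, by 32 minutes

Flight 1 in UTC: 09:40 − 12:00 = 21:40 on Dec 4.
+2 hours and 11 minutes → arrive 23:51 UTC on Dec 4.
Flight 2 in UTC: 19:44 − 3:30 = 16:14 on Dec 4.
+7 hours 5 minutes → arrive 23:19 UTC on Dec 4.
Flight 2 lands earlier by 32 minutes.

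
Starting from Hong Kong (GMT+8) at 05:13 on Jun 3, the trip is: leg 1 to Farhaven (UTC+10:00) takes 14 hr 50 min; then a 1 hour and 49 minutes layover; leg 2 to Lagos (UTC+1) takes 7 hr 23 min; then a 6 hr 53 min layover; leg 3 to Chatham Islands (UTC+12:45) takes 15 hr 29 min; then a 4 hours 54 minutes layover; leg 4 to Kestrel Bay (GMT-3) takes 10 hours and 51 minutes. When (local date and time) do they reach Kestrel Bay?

08:22 on June 5

Convert departure to UTC: 05:13 − 8:00 = 21:13 UTC on Jun 2.
Add 14 hours 50 minutes leg 1 → 12:03 UTC (Jun 3).
Add 1 hour and 49 minutes layover in Farhaven → 13:52 UTC.
Add 7 hours 23 minutes leg 2 → 21:15 UTC.
Add 6 hours and 53 minutes layover in Lagos → 04:08 UTC (Jun 4).
Add 15 hours and 29 minutes leg 3 → 19:37 UTC.
Add 4 hours 54 minutes layover in Chatham Islands → 00:31 UTC (Jun 5).
Add 10 hours and 51 minutes leg 4 → 11:22 UTC.
Kestrel Bay is UTC−3:00, so local arrival = 11:22 − 3:00 = 08:22 on Jun 5.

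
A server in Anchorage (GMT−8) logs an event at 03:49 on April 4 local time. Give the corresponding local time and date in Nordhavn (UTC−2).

09:49 on April 4

In UTC: 03:49 + 8:00 = 11:49 on Apr 4.
Nordhavn is UTC−2:00: 11:49 − 2:00 = 09:49 on Apr 4.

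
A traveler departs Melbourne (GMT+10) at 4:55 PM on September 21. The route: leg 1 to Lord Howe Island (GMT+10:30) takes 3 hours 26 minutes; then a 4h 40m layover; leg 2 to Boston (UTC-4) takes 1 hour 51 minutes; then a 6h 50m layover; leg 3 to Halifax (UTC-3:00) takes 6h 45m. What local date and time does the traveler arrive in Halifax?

3:27 AM on September 22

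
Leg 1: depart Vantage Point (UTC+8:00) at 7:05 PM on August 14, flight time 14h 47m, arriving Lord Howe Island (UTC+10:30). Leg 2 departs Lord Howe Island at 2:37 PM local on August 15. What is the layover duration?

2 hours 15 minutes

Convert departure to UTC: 7:05 PM − 8:00 = 11:05 AM UTC on Aug 14.
Add 14 hours 47 minutes flight time → 1:52 AM UTC (Aug 15).
Lord Howe Island is UTC+10:30, so local arrival = 1:52 AM + 10:30 = 12:22 PM on Aug 15.
Layover = 2:37 PM − 12:22 PM = 2 hours 15 minutes.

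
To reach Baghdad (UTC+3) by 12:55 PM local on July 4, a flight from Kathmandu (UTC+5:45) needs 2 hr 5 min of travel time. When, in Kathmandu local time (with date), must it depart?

1:35 PM on July 4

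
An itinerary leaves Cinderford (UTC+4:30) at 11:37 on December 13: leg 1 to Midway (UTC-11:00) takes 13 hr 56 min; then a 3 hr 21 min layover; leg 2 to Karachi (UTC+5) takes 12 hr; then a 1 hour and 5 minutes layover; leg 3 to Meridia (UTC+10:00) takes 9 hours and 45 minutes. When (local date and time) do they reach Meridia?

09:14 on December 15

Convert departure to UTC: 11:37 − 4:30 = 07:07 UTC on Dec 13.
Add 13 hours 56 minutes leg 1 → 21:03 UTC.
Add 3 hours 21 minutes layover in Midway → 00:24 UTC (Dec 14).
Add 12 hours leg 2 → 12:24 UTC.
Add 1 hour 5 minutes layover in Karachi → 13:29 UTC.
Add 9 hours 45 minutes leg 3 → 23:14 UTC.
Meridia is UTC+10:00, so local arrival = 23:14 + 10:00 = 09:14 on Dec 15.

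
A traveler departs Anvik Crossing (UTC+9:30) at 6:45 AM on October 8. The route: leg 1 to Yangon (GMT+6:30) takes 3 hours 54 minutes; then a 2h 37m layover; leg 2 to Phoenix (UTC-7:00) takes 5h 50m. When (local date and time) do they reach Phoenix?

2:36 AM on October 8

Convert departure to UTC: 6:45 AM − 9:30 = 9:15 PM UTC on Oct 7.
Add 3 hours 54 minutes leg 1 → 1:09 AM UTC (Oct 8).
Add 2 hours and 37 minutes layover in Yangon → 3:46 AM UTC.
Add 5 hours and 50 minutes leg 2 → 9:36 AM UTC.
Phoenix is UTC−7:00, so local arrival = 9:36 AM − 7:00 = 2:36 AM on Oct 8.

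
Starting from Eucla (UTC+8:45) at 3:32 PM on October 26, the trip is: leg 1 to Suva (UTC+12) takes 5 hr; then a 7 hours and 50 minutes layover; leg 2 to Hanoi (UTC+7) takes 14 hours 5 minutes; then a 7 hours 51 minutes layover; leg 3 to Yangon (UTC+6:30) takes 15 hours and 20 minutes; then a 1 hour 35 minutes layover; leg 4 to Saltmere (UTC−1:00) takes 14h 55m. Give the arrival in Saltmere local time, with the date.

12:23 AM on October 29

Convert departure to UTC: 3:32 PM − 8:45 = 6:47 AM UTC on Oct 26.
Add 5 hours leg 1 → 11:47 AM UTC.
Add 7 hours and 50 minutes layover in Suva → 7:37 PM UTC.
Add 14 hours 5 minutes leg 2 → 9:42 AM UTC (Oct 27).
Add 7 hours 51 minutes layover in Hanoi → 5:33 PM UTC.
Add 15 hours 20 minutes leg 3 → 8:53 AM UTC (Oct 28).
Add 1 hour and 35 minutes layover in Yangon → 10:28 AM UTC.
Add 14 hours and 55 minutes leg 4 → 1:23 AM UTC (Oct 29).
Saltmere is UTC−1:00, so local arrival = 1:23 AM − 1:00 = 12:23 AM on Oct 29.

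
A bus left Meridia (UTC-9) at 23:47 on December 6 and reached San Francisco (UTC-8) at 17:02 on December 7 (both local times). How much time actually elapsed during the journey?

Departure in UTC: 23:47 + 9:00 = 08:47 on Dec 7.
Arrival in UTC: 17:02 + 8:00 = 01:02 on Dec 8.
Elapsed = 01:02 − 08:47 (+1 day) = 16 hours 15 minutes.

16 hours 15 minutes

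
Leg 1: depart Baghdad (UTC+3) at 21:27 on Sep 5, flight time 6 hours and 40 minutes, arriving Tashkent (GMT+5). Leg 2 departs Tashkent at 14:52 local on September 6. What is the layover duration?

Convert departure to UTC: 21:27 − 3:00 = 18:27 UTC on Sep 5.
Add 6 hours and 40 minutes flight time → 01:07 UTC (Sep 6).
Tashkent is UTC+5:00, so local arrival = 01:07 + 5:00 = 06:07 on Sep 6.
Layover = 14:52 − 06:07 = 8 hours 45 minutes.

8 hours 45 minutes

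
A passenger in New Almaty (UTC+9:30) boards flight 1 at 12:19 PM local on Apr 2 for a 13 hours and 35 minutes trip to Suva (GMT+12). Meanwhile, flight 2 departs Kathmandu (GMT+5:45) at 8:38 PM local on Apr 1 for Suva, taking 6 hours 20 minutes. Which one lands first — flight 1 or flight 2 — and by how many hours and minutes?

the second, by 19 hours 11 minutes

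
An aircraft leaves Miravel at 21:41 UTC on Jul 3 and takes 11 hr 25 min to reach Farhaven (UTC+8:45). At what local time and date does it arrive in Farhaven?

Departure is given in UTC: 21:41 on Jul 3.
Add 11 hours 25 minutes → 09:06 UTC (Jul 4).
Farhaven is UTC+8:45: 09:06 + 8:45 = 17:51 on Jul 4.

17:51 on July 4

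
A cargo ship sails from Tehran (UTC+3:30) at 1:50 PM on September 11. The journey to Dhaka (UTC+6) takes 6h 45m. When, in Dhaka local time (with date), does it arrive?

11:05 PM on Sep 11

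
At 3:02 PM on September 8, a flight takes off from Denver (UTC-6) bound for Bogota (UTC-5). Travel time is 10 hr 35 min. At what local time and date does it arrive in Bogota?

2:37 AM on September 9

Convert departure to UTC: 3:02 PM + 6:00 = 9:02 PM UTC on Sep 8.
Add 10 hours 35 minutes travel time → 7:37 AM UTC (Sep 9).
Bogota is UTC−5:00, so local arrival = 7:37 AM − 5:00 = 2:37 AM on Sep 9.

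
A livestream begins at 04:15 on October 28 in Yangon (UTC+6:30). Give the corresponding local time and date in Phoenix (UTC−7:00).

Phoenix is 13:30 behind Yangon.
Shift by the zone difference: 04:15 − 13:30 = 14:45 on Oct 27 in Phoenix.

14:45 on October 27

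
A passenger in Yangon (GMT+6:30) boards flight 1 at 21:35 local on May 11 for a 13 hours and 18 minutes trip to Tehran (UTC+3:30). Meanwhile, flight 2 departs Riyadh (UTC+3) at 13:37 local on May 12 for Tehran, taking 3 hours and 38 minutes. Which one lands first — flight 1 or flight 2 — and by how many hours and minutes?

the first, by 9 hours 52 minutes

Flight 1 in UTC: 21:35 − 6:30 = 15:05 on May 11.
+13 hours and 18 minutes → arrive 04:23 UTC on May 12.
Flight 2 in UTC: 13:37 − 3:00 = 10:37 on May 12.
+3 hours 38 minutes → arrive 14:15 UTC on May 12.
Flight 1 lands earlier by 9 hours 52 minutes.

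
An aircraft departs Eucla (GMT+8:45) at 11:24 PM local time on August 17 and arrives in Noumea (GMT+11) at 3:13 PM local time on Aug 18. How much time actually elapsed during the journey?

13 hours 34 minutes

Noumea is 2:15 ahead of Eucla.
Clock-face elapsed time (ignoring zones) is 15 hours 49 minutes.
Actual elapsed = 15 hours 49 minutes − 2:15 = 13 hours 34 minutes.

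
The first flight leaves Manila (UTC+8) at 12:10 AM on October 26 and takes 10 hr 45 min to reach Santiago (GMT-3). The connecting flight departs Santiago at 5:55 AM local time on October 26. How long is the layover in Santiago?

Convert departure to UTC: 12:10 AM − 8:00 = 4:10 PM UTC on Oct 25.
Add 10 hours 45 minutes flight time → 2:55 AM UTC (Oct 26).
Santiago is UTC−3:00, so local arrival = 2:55 AM − 3:00 = 11:55 PM on Oct 25.
Layover = 5:55 AM − 11:55 PM (+1 day) = 6 hours.

6 hours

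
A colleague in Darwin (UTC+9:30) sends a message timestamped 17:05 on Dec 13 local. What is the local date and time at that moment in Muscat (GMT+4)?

In UTC: 17:05 − 9:30 = 07:35 on Dec 13.
Muscat is UTC+4:00: 07:35 + 4:00 = 11:35 on Dec 13.

11:35 on December 13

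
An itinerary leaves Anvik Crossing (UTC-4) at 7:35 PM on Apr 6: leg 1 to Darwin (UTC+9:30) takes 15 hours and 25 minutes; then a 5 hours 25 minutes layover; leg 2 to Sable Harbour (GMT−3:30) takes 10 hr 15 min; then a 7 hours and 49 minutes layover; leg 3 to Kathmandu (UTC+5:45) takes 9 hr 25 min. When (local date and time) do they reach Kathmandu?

Convert departure to UTC: 7:35 PM + 4:00 = 11:35 PM UTC on Apr 6.
Add 15 hours and 25 minutes leg 1 → 3:00 PM UTC (Apr 7).
Add 5 hours and 25 minutes layover in Darwin → 8:25 PM UTC.
Add 10 hours and 15 minutes leg 2 → 6:40 AM UTC (Apr 8).
Add 7 hours and 49 minutes layover in Sable Harbour → 2:29 PM UTC.
Add 9 hours and 25 minutes leg 3 → 11:54 PM UTC.
Kathmandu is UTC+5:45, so local arrival = 11:54 PM + 5:45 = 5:39 AM on Apr 9.

5:39 AM on April 9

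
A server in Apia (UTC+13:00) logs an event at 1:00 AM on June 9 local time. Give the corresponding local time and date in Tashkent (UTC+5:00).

Tashkent is 8:00 behind Apia.
Shift by the zone difference: 1:00 AM − 8:00 = 5:00 PM on Jun 8 in Tashkent.

5:00 PM on June 8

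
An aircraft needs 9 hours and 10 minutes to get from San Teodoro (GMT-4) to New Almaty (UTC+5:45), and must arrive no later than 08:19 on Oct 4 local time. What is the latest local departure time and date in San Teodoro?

13:24 on October 3

Target arrival in UTC: 08:19 − 5:45 = 02:34 on Oct 4.
Subtract 9 hours 10 minutes → departure 17:24 UTC on Oct 3.
San Teodoro is UTC−4:00: 17:24 − 4:00 = 13:24 on Oct 3.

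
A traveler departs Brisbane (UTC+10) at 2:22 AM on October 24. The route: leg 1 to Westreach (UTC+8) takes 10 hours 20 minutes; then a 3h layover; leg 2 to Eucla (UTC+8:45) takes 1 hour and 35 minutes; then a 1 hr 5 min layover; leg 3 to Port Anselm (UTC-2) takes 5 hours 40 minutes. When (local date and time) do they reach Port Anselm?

Convert departure to UTC: 2:22 AM − 10:00 = 4:22 PM UTC on Oct 23.
Add 10 hours and 20 minutes leg 1 → 2:42 AM UTC (Oct 24).
Add 3 hours layover in Westreach → 5:42 AM UTC.
Add 1 hour and 35 minutes leg 2 → 7:17 AM UTC.
Add 1 hour 5 minutes layover in Eucla → 8:22 AM UTC.
Add 5 hours 40 minutes leg 3 → 2:02 PM UTC.
Port Anselm is UTC−2:00, so local arrival = 2:02 PM − 2:00 = 12:02 PM on Oct 24.

12:02 PM on October 24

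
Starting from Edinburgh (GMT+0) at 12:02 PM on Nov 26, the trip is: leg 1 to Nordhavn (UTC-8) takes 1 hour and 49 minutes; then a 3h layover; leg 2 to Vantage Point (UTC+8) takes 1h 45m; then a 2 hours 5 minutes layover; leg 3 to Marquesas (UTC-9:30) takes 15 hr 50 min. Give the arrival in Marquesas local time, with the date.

3:01 AM on November 27

Edinburgh is at UTC+0, so departure is already 12:02 PM UTC on Nov 26.
Add 1 hour 49 minutes leg 1 → 1:51 PM UTC.
Add 3 hours layover in Nordhavn → 4:51 PM UTC.
Add 1 hour 45 minutes leg 2 → 6:36 PM UTC.
Add 2 hours and 5 minutes layover in Vantage Point → 8:41 PM UTC.
Add 15 hours and 50 minutes leg 3 → 12:31 PM UTC (Nov 27).
Marquesas is UTC−9:30, so local arrival = 12:31 PM − 9:30 = 3:01 AM on Nov 27.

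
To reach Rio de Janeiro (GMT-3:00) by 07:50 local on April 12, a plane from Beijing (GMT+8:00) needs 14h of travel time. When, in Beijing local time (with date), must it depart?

04:50 on April 12

Target arrival in UTC: 07:50 + 3:00 = 10:50 on Apr 12.
Subtract 14 hours → departure 20:50 UTC on Apr 11.
Beijing is UTC+8:00: 20:50 + 8:00 = 04:50 on Apr 12.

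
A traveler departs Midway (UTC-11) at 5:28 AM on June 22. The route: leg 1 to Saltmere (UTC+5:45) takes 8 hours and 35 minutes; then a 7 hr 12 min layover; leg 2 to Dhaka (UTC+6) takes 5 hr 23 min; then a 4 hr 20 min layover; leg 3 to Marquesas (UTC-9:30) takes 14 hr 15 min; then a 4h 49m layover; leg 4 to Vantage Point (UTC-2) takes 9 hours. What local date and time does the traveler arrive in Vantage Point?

8:02 PM on June 24

Convert departure to UTC: 5:28 AM + 11:00 = 4:28 PM UTC on Jun 22.
Add 8 hours 35 minutes leg 1 → 1:03 AM UTC (Jun 23).
Add 7 hours 12 minutes layover in Saltmere → 8:15 AM UTC.
Add 5 hours and 23 minutes leg 2 → 1:38 PM UTC.
Add 4 hours 20 minutes layover in Dhaka → 5:58 PM UTC.
Add 14 hours 15 minutes leg 3 → 8:13 AM UTC (Jun 24).
Add 4 hours 49 minutes layover in Marquesas → 1:02 PM UTC.
Add 9 hours leg 4 → 10:02 PM UTC.
Vantage Point is UTC−2:00, so local arrival = 10:02 PM − 2:00 = 8:02 PM on Jun 24.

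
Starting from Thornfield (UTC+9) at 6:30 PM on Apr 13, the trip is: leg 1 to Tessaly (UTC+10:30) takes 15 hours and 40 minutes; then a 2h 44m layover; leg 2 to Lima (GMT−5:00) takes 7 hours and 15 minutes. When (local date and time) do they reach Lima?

6:09 AM on Apr 14

Convert departure to UTC: 6:30 PM − 9:00 = 9:30 AM UTC on Apr 13.
Add 15 hours and 40 minutes leg 1 → 1:10 AM UTC (Apr 14).
Add 2 hours and 44 minutes layover in Tessaly → 3:54 AM UTC.
Add 7 hours 15 minutes leg 2 → 11:09 AM UTC.
Lima is UTC−5:00, so local arrival = 11:09 AM − 5:00 = 6:09 AM on Apr 14.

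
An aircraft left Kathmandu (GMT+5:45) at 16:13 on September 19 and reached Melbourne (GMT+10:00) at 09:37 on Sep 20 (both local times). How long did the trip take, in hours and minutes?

Departure in UTC: 16:13 − 5:45 = 10:28 on Sep 19.
Arrival in UTC: 09:37 − 10:00 = 23:37 on Sep 19.
Elapsed = 23:37 − 10:28 = 13 hours 9 minutes.

13 hours 9 minutes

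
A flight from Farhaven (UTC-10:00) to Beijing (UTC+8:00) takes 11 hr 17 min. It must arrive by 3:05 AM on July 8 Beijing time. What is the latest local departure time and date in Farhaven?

Target arrival in UTC: 3:05 AM − 8:00 = 7:05 PM on Jul 7.
Subtract 11 hours and 17 minutes → departure 7:48 AM UTC on Jul 7.
Farhaven is UTC−10:00: 7:48 AM − 10:00 = 9:48 PM on Jul 6.

9:48 PM on July 6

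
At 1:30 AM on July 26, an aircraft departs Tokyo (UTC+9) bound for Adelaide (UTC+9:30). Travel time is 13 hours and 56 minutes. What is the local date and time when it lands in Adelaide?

Adelaide is 0:30 ahead of Tokyo.
After 13 hours and 56 minutes it is 3:26 PM in Tokyo.
Shift by the zone difference: 3:26 PM + 0:30 = 3:56 PM on Jul 26 in Adelaide.

3:56 PM on July 26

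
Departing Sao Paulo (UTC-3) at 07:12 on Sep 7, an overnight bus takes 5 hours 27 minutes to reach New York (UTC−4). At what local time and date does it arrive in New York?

Convert departure to UTC: 07:12 + 3:00 = 10:12 UTC on Sep 7.
Add 5 hours and 27 minutes travel time → 15:39 UTC.
New York is UTC−4:00, so local arrival = 15:39 − 4:00 = 11:39 on Sep 7.

11:39 on September 7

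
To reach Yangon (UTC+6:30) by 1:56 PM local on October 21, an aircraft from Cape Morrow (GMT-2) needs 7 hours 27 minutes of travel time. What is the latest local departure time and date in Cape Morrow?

9:59 PM on Oct 20

Target arrival in UTC: 1:56 PM − 6:30 = 7:26 AM on Oct 21.
Subtract 7 hours and 27 minutes → departure 11:59 PM UTC on Oct 20.
Cape Morrow is UTC−2:00: 11:59 PM − 2:00 = 9:59 PM on Oct 20.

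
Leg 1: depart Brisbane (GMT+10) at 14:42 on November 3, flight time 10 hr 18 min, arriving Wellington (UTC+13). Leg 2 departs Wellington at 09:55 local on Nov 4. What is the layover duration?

Convert departure to UTC: 14:42 − 10:00 = 04:42 UTC on Nov 3.
Add 10 hours and 18 minutes flight time → 15:00 UTC.
Wellington is UTC+13:00, so local arrival = 15:00 + 13:00 = 04:00 on Nov 4.
Layover = 09:55 − 04:00 = 5 hours 55 minutes.

5 hours 55 minutes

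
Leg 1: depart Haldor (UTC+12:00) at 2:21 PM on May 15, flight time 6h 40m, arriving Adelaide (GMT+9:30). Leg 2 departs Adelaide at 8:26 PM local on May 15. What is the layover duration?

1 hour 55 minutes

Convert departure to UTC: 2:21 PM − 12:00 = 2:21 AM UTC on May 15.
Add 6 hours and 40 minutes flight time → 9:01 AM UTC.
Adelaide is UTC+9:30, so local arrival = 9:01 AM + 9:30 = 6:31 PM on May 15.
Layover = 8:26 PM − 6:31 PM = 1 hour 55 minutes.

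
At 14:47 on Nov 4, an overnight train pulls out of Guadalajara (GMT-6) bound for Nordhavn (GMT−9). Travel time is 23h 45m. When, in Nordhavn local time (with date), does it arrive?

11:32 on November 5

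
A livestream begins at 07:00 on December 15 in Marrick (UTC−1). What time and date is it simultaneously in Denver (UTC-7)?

01:00 on December 15

Denver is 6:00 behind Marrick.
Shift by the zone difference: 07:00 − 6:00 = 01:00 on Dec 15 in Denver.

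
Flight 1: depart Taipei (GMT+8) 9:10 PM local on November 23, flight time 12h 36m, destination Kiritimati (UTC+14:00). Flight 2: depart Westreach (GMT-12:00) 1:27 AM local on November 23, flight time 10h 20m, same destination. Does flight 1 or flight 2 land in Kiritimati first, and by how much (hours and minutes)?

the second, by 1 hour 59 minutes

Flight 1 in UTC: 9:10 PM − 8:00 = 1:10 PM on Nov 23.
+12 hours and 36 minutes → arrive 1:46 AM UTC on Nov 24.
Flight 2 in UTC: 1:27 AM + 12:00 = 1:27 PM on Nov 23.
+10 hours and 20 minutes → arrive 11:47 PM UTC on Nov 23.
Flight 2 lands earlier by 1 hour 59 minutes.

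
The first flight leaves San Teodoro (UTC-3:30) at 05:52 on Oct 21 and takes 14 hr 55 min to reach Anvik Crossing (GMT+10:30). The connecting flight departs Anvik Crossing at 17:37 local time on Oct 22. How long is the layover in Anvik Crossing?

6 hours 50 minutes

Convert departure to UTC: 05:52 + 3:30 = 09:22 UTC on Oct 21.
Add 14 hours and 55 minutes flight time → 00:17 UTC (Oct 22).
Anvik Crossing is UTC+10:30, so local arrival = 00:17 + 10:30 = 10:47 on Oct 22.
Layover = 17:37 − 10:47 = 6 hours 50 minutes.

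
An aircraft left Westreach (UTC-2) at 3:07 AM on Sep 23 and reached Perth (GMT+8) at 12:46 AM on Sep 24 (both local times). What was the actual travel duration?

Departure in UTC: 3:07 AM + 2:00 = 5:07 AM on Sep 23.
Arrival in UTC: 12:46 AM − 8:00 = 4:46 PM on Sep 23.
Elapsed = 4:46 PM − 5:07 AM = 11 hours 39 minutes.

11 hours 39 minutes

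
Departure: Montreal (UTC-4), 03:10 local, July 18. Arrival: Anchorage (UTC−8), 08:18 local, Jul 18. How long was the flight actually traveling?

9 hours 8 minutes

Departure in UTC: 03:10 + 4:00 = 07:10 on Jul 18.
Arrival in UTC: 08:18 + 8:00 = 16:18 on Jul 18.
Elapsed = 16:18 − 07:10 = 9 hours 8 minutes.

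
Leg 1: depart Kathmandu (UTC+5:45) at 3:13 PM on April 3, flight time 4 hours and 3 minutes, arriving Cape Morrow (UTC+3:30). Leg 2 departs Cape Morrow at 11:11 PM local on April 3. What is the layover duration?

6 hours 10 minutes

Convert departure to UTC: 3:13 PM − 5:45 = 9:28 AM UTC on Apr 3.
Add 4 hours 3 minutes flight time → 1:31 PM UTC.
Cape Morrow is UTC+3:30, so local arrival = 1:31 PM + 3:30 = 5:01 PM on Apr 3.
Layover = 11:11 PM − 5:01 PM = 6 hours 10 minutes.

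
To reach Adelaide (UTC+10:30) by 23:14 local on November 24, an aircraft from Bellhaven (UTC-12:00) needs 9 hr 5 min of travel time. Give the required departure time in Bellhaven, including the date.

Target arrival in UTC: 23:14 − 10:30 = 12:44 on Nov 24.
Subtract 9 hours 5 minutes → departure 03:39 UTC on Nov 24.
Bellhaven is UTC−12:00: 03:39 − 12:00 = 15:39 on Nov 23.

15:39 on November 23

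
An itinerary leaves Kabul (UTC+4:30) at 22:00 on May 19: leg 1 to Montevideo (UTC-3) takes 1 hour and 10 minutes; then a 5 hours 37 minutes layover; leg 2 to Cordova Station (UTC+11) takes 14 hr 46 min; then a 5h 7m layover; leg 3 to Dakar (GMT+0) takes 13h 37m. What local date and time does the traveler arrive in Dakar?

Convert departure to UTC: 22:00 − 4:30 = 17:30 UTC on May 19.
Add 1 hour and 10 minutes leg 1 → 18:40 UTC.
Add 5 hours and 37 minutes layover in Montevideo → 00:17 UTC (May 20).
Add 14 hours 46 minutes leg 2 → 15:03 UTC.
Add 5 hours and 7 minutes layover in Cordova Station → 20:10 UTC.
Add 13 hours 37 minutes leg 3 → 09:47 UTC (May 21).
Dakar is UTC+0, so local arrival is the same: 09:47 on May 21.

09:47 on May 21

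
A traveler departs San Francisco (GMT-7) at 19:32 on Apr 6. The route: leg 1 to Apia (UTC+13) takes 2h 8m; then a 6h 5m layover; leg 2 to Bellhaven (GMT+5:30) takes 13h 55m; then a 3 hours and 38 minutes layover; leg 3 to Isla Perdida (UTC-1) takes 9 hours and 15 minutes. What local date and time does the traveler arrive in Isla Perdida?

12:33 on Apr 8

Convert departure to UTC: 19:32 + 7:00 = 02:32 UTC on Apr 7.
Add 2 hours 8 minutes leg 1 → 04:40 UTC.
Add 6 hours 5 minutes layover in Apia → 10:45 UTC.
Add 13 hours and 55 minutes leg 2 → 00:40 UTC (Apr 8).
Add 3 hours 38 minutes layover in Bellhaven → 04:18 UTC.
Add 9 hours 15 minutes leg 3 → 13:33 UTC.
Isla Perdida is UTC−1:00, so local arrival = 13:33 − 1:00 = 12:33 on Apr 8.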